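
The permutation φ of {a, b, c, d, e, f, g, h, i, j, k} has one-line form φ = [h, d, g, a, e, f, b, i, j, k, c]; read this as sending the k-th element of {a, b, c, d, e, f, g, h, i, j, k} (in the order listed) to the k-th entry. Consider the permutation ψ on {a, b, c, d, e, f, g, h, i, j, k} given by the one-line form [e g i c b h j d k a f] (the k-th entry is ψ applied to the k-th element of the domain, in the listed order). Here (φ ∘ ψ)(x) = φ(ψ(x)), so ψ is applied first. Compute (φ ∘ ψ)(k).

(φ ∘ ψ)(k) = φ(ψ(k)). ψ(k) = f, then φ(f) = f. So (φ ∘ ψ)(k) = f.

f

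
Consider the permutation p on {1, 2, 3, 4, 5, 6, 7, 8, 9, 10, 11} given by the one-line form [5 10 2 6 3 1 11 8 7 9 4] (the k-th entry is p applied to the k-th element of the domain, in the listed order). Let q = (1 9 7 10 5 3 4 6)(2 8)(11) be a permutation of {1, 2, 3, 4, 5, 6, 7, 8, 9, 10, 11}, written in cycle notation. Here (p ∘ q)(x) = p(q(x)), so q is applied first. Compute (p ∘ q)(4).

1

q(4) = 6, then p(6) = 1; composing gives (p ∘ q)(4) = 1.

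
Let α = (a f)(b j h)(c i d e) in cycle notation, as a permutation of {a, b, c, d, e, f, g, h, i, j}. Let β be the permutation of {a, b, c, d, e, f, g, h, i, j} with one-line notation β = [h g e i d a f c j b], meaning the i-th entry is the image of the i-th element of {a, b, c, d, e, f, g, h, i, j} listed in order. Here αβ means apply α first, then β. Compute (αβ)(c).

First apply α: α(c) = i, then β(i) = j. Thus (αβ)(c) = j.

j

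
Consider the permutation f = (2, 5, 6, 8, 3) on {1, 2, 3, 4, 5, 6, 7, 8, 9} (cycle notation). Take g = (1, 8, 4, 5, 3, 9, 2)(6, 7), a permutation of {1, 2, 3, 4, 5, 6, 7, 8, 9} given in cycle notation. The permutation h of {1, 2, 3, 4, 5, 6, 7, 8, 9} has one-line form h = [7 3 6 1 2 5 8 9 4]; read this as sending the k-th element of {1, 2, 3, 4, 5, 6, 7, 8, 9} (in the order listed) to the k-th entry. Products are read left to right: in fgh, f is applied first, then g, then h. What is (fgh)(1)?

9

(fgh)(1) = h(g(f(1))). f(1) = 1, then g(1) = 8, then h(8) = 9, so the result is 9.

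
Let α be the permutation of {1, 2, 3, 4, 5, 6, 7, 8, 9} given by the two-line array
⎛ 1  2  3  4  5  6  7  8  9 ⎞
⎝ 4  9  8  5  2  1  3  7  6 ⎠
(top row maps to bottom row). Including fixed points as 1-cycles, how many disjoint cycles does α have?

The cycle decomposition is (1 4 5 2 9 6)(3 8 7), which has 2 cycles (counting 1-cycles).

2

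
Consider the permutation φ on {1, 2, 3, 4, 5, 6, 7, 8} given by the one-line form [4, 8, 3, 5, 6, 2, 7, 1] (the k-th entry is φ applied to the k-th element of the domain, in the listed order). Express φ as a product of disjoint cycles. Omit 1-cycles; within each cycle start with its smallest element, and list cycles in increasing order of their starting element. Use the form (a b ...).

From 1: 1 → 4 → 5 → 6 → 2 → 8 → 1, closing the cycle (1 4 5 6 2 8).
Continuing from each remaining unvisited element yields (1 4 5 6 2 8).

(1 4 5 6 2 8)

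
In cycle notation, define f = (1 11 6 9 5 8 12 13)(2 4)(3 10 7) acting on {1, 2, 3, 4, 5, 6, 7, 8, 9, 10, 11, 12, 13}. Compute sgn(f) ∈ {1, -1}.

The cycle lengths are 8, 3, 2.
A cycle is odd iff its length is even; f has 2 even-length cycles, so sgn(f) = (−1)^2 and f is even.

1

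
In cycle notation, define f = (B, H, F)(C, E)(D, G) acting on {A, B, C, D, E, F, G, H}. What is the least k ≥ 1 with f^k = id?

6

The disjoint cycles have lengths 3, 2, 2, 1.
The order of f is the least common multiple of its cycle lengths: lcm(3, 2, 2) = 6.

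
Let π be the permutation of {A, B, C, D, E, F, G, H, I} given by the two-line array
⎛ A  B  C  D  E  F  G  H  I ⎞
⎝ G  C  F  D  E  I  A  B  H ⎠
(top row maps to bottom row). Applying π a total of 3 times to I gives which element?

C

Tracing I → H → … returns to I after 5 steps, so I lies in a 5-cycle (B, C, F, I, H).
Stepping 3 places around the cycle: I → H → B → C.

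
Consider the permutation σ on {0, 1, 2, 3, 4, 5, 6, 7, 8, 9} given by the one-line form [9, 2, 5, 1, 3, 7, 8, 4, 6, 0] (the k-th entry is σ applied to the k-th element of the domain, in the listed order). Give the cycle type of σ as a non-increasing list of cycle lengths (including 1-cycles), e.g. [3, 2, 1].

[6, 2, 2]

The disjoint cycles are (0 9)(1 2 5 7 4 3)(6 8), with lengths 6, 2, 2 in non-increasing order.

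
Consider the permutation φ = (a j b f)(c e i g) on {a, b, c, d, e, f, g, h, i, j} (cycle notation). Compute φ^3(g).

g lies in the 4-cycle (c e i g).
Advancing 3 steps from g: g → c → e → i.

i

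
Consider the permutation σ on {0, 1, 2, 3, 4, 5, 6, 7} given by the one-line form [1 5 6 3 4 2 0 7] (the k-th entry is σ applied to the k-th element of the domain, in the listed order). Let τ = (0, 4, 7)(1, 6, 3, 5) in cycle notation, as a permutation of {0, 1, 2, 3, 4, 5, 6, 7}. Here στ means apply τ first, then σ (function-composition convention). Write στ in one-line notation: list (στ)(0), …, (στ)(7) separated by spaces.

Chase each element through τ then σ: 0 → 4 → 4; 1 → 6 → 0; 2 → 2 → 6; 3 → 5 → 2; 4 → 7 → 7; 5 → 1 → 5; 6 → 3 → 3; 7 → 0 → 1.
So στ in one-line form is 4 0 6 2 7 5 3 1.

4 0 6 2 7 5 3 1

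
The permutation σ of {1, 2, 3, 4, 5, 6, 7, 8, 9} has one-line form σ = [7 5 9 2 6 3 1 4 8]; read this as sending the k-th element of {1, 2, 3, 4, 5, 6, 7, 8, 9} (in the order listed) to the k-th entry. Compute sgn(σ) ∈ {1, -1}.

In disjoint-cycle form the cycle lengths are 7, 2.
A cycle of length ℓ contributes ℓ−1 transpositions, so σ is a product of 6 + 1 = 7 transpositions — odd.

-1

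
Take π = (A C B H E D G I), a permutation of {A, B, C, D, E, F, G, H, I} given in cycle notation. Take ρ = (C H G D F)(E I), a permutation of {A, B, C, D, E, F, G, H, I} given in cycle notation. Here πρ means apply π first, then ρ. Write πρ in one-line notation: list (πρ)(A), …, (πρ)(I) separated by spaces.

For each element, apply π then ρ: A → C → H; B → H → G; C → B → B; D → G → D; E → D → F; F → F → C; G → I → E; H → E → I; I → A → A.
So πρ in one-line form is H G B D F C E I A.

H G B D F C E I A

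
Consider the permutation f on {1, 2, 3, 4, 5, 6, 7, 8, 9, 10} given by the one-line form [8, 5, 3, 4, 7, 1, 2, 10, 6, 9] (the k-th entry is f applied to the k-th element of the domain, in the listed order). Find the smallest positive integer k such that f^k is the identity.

15

The disjoint-cycle form of f has cycle lengths 5, 3, 1, 1.
The order is lcm(5, 3) = 15.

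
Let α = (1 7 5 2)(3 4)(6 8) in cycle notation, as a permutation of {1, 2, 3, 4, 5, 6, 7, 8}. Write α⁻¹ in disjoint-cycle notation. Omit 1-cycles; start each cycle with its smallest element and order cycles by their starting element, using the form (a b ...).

(1 2 5 7)(3 4)(6 8)

The inverse reverses each cycle.
Reversing each cycle of α and rotating so the smallest element leads gives (1 2 5 7)(3 4)(6 8).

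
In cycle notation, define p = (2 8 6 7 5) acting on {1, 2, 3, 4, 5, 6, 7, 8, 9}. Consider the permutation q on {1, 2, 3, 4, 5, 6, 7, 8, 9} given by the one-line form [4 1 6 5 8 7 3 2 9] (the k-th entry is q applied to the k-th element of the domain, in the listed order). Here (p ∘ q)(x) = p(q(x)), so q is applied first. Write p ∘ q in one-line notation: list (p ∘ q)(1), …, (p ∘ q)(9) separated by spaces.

For each element, apply q then p: 1 → 4 → 4; 2 → 1 → 1; 3 → 6 → 7; 4 → 5 → 2; 5 → 8 → 6; 6 → 7 → 5; 7 → 3 → 3; 8 → 2 → 8; 9 → 9 → 9.
So p ∘ q in one-line form is 4 1 7 2 6 5 3 8 9.

4 1 7 2 6 5 3 8 9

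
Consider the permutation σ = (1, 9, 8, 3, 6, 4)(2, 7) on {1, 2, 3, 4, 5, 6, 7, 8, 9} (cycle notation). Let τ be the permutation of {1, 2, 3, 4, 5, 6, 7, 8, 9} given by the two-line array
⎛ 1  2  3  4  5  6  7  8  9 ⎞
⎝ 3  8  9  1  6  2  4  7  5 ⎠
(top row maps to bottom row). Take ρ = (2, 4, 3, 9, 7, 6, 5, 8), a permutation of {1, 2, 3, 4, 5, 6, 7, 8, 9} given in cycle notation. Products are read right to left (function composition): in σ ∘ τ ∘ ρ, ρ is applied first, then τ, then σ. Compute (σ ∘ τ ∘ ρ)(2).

9

Apply the permutations in order: ρ(2) = 4, then τ(4) = 1, then σ(1) = 9. So (σ ∘ τ ∘ ρ)(2) = 9.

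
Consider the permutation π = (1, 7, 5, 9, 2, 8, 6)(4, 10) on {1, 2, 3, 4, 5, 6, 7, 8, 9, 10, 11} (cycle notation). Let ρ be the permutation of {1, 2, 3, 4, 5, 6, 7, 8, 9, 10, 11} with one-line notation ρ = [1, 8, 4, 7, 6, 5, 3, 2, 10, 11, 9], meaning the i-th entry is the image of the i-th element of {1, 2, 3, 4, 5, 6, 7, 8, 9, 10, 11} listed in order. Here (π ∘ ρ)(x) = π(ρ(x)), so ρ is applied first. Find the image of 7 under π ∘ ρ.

First apply ρ: ρ(7) = 3, then π(3) = 3. Thus (π ∘ ρ)(7) = 3.

3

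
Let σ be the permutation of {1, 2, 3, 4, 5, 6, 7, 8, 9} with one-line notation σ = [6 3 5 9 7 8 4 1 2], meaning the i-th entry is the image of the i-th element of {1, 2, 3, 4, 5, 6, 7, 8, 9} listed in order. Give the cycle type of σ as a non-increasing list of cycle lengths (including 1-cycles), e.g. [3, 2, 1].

[6, 3]

The disjoint cycles are (1 6 8)(2 3 5 7 4 9), with lengths 6, 3 in non-increasing order.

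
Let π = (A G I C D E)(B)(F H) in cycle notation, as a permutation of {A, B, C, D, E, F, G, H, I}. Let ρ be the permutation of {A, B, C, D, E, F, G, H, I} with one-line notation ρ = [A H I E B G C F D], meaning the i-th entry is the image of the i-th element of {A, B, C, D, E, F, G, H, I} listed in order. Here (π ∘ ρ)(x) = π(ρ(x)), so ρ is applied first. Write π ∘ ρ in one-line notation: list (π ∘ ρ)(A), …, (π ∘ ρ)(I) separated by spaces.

(π ∘ ρ)(x) = π(ρ(x)). Computing each image: π(ρ(A)) = π(A) = G, π(ρ(B)) = π(H) = F, π(ρ(C)) = π(I) = C, π(ρ(D)) = π(E) = A, π(ρ(E)) = π(B) = B, π(ρ(F)) = π(G) = I, π(ρ(G)) = π(C) = D, π(ρ(H)) = π(F) = H, π(ρ(I)) = π(D) = E.
Hence π ∘ ρ = [G F C A B I D H E].

G F C A B I D H E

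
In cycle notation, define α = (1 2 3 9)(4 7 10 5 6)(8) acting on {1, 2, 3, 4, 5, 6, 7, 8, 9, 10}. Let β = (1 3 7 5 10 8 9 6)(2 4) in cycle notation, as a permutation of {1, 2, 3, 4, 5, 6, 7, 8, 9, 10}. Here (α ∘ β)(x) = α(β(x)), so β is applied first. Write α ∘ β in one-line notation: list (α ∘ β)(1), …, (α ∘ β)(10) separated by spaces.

For each element, apply β then α: 1 → 3 → 9; 2 → 4 → 7; 3 → 7 → 10; 4 → 2 → 3; 5 → 10 → 5; 6 → 1 → 2; 7 → 5 → 6; 8 → 9 → 1; 9 → 6 → 4; 10 → 8 → 8.
Collecting the images, α ∘ β = [9 7 10 3 5 2 6 1 4 8].

9 7 10 3 5 2 6 1 4 8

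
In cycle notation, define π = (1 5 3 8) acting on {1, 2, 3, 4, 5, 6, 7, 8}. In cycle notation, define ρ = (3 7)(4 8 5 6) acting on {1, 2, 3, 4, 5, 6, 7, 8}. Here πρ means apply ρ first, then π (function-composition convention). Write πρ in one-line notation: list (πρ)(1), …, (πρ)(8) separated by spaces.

Chase each element through ρ then π: 1 → 1 → 5; 2 → 2 → 2; 3 → 7 → 7; 4 → 8 → 1; 5 → 6 → 6; 6 → 4 → 4; 7 → 3 → 8; 8 → 5 → 3.
Collecting the images, πρ = [5 2 7 1 6 4 8 3].

5 2 7 1 6 4 8 3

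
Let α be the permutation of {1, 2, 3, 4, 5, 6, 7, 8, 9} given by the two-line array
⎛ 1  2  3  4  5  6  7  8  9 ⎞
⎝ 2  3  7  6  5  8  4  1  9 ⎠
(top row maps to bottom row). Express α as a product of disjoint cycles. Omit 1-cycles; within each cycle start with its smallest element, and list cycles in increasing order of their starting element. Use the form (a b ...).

(1 2 3 7 4 6 8)

From 1: 1 → 2 → 3 → 7 → 4 → 6 → 8 → 1, closing the cycle (1 2 3 7 4 6 8).
Continuing from each remaining unvisited element yields (1 2 3 7 4 6 8).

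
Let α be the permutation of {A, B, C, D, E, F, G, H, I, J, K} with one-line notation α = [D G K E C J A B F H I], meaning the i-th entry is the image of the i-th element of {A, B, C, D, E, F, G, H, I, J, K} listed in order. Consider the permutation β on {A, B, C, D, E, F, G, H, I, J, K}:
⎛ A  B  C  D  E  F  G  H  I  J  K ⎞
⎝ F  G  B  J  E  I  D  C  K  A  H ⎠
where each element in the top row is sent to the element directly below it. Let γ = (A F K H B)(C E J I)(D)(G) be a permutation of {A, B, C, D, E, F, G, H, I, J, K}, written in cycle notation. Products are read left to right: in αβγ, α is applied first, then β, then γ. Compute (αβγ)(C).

(αβγ)(C) = γ(β(α(C))). α(C) = K, then β(K) = H, then γ(H) = B, so the result is B.

B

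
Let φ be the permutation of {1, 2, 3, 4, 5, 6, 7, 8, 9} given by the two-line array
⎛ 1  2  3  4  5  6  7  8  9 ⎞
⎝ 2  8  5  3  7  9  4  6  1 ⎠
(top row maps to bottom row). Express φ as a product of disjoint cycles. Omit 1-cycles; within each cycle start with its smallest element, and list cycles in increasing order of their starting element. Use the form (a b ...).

Iterating φ from 1 gives 1 → 2 → 8 → 6 → 9 → 1; that is the 5-cycle (1 2 8 6 9).
Repeating from the next unused element and collecting all non-trivial cycles gives (1 2 8 6 9)(3 5 7 4).

(1 2 8 6 9)(3 5 7 4)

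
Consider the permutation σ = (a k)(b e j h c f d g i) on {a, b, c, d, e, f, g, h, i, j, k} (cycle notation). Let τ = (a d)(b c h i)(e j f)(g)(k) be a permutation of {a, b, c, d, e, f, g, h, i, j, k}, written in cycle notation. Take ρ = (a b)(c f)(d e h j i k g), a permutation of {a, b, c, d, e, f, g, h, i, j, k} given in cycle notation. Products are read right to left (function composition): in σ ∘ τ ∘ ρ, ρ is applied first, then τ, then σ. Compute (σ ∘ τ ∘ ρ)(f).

c

(σ ∘ τ ∘ ρ)(f) = σ(τ(ρ(f))). ρ(f) = c, then τ(c) = h, then σ(h) = c, so the result is c.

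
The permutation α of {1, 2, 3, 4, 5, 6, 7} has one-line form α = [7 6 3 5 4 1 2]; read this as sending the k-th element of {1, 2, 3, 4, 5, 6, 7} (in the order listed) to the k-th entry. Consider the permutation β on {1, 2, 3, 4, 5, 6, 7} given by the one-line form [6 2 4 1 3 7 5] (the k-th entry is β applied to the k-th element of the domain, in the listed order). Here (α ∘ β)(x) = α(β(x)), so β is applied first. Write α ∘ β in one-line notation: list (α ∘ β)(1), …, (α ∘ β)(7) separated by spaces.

1 6 5 7 3 2 4

For each element, apply β then α: 1 → 6 → 1; 2 → 2 → 6; 3 → 4 → 5; 4 → 1 → 7; 5 → 3 → 3; 6 → 7 → 2; 7 → 5 → 4.
Collecting the images, α ∘ β = [1 6 5 7 3 2 4].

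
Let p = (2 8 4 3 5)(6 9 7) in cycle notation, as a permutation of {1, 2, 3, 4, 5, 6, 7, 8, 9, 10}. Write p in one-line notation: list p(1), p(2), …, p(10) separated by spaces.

Reading each image from the cycles: 1→1, 2→8, 3→5, 4→3, 5→2, 6→9, 7→6, 8→4, 9→7, 10→10.
So the one-line form is 1 8 5 3 2 9 6 4 7 10.

1 8 5 3 2 9 6 4 7 10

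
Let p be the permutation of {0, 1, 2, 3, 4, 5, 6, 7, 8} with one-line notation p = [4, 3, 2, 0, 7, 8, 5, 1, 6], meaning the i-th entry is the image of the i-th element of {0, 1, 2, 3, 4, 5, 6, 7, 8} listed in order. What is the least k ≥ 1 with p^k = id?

Decomposing into disjoint cycles gives cycle lengths 5, 3, 1.
Since disjoint cycles commute, ord(p) = lcm(5, 3) = 15.

15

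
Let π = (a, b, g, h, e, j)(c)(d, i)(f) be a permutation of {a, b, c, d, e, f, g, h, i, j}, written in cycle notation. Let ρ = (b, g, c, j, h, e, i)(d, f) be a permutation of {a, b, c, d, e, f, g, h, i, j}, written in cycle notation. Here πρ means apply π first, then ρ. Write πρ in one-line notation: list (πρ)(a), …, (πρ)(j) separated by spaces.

g c j b h d e i f a

Chase each element through π then ρ: a → b → g; b → g → c; c → c → j; d → i → b; e → j → h; f → f → d; g → h → e; h → e → i; i → d → f; j → a → a.
Collecting the images, πρ = [g c j b h d e i f a].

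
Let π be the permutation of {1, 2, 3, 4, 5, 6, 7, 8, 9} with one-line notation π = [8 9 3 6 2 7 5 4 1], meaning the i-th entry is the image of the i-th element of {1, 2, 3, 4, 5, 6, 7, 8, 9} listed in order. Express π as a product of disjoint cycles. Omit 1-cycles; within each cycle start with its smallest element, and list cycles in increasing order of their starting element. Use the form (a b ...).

(1 8 4 6 7 5 2 9)

From 1: 1 → 8 → 4 → 6 → 7 → 5 → 2 → 9 → 1, closing the cycle (1 8 4 6 7 5 2 9).
Repeating from the next unused element and collecting all non-trivial cycles gives (1 8 4 6 7 5 2 9).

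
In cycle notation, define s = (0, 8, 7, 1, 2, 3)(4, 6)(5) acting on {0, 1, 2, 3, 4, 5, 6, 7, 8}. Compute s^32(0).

7

0 lies in the 6-cycle (0, 8, 7, 1, 2, 3).
Powers repeat with period 6 on this cycle, and 32 mod 6 = 2, so s^32(0) = s^2(0).
Advancing 2 steps from 0: 0 → 8 → 7.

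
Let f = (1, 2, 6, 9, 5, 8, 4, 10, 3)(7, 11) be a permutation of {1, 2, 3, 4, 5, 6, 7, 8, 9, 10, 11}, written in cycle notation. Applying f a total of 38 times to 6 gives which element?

5

6 lies in the 9-cycle (1, 2, 6, 9, 5, 8, 4, 10, 3).
Powers repeat with period 9 on this cycle, and 38 mod 9 = 2, so f^38(6) = f^2(6).
Advancing 2 steps from 6: 6 → 9 → 5.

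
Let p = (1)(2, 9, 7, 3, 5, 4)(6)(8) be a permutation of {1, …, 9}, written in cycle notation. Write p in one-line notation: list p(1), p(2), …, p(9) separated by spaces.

Each element maps to the next entry in its cycle (wrapping to the front): 1↦1, 2↦9, 3↦5, 4↦2, 5↦4, 6↦6, 7↦3, 8↦8, 9↦7.
Listing these in domain order gives 1 9 5 2 4 6 3 8 7.

1 9 5 2 4 6 3 8 7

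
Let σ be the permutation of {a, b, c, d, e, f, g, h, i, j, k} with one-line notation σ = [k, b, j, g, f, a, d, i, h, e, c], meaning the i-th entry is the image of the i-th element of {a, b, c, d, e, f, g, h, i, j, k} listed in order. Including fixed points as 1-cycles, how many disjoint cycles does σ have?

4

The cycle decomposition is (a k c j e f)(b)(d g)(h i), which has 4 cycles (counting 1-cycles).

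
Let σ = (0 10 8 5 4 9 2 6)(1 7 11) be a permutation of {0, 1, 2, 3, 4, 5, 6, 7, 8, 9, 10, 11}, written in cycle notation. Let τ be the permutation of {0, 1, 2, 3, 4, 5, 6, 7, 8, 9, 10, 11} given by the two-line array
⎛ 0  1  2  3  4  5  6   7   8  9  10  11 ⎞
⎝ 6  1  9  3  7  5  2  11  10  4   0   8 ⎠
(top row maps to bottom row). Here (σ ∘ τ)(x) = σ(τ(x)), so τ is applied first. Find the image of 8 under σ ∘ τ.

8

τ(8) = 10, then σ(10) = 8; composing gives (σ ∘ τ)(8) = 8.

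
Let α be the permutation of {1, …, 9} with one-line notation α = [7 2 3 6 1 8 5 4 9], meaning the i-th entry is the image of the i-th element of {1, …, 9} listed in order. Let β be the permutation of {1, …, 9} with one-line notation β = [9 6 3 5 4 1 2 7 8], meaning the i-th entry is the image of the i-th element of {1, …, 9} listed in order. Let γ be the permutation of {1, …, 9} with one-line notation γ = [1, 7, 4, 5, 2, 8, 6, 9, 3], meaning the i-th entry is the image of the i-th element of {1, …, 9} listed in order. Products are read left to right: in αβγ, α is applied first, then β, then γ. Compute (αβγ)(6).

6

Chase 6: α(6) = 8; β(8) = 7; γ(7) = 6. Hence (αβγ)(6) = 6.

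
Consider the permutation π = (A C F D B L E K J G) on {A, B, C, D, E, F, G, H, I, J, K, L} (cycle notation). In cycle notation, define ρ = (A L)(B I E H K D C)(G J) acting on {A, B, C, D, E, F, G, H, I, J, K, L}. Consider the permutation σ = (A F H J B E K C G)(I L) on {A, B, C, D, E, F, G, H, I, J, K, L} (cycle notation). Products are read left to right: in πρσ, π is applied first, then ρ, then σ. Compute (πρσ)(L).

(πρσ)(L) = σ(ρ(π(L))). π(L) = E, then ρ(E) = H, then σ(H) = J, so the result is J.

J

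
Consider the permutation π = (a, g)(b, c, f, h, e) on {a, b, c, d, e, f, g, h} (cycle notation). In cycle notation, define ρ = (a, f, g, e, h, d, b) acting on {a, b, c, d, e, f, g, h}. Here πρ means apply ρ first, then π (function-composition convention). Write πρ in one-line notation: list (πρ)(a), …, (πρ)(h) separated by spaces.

h g f c e a b d

Chase each element through ρ then π: a → f → h; b → a → g; c → c → f; d → b → c; e → h → e; f → g → a; g → e → b; h → d → d.
Collecting the images, πρ = [h g f c e a b d].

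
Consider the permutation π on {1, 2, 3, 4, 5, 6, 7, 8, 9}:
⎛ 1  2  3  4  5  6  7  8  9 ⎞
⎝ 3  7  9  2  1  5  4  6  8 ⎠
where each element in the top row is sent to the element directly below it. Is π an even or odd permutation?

odd

In disjoint-cycle form the cycle lengths are 6, 3.
A cycle is odd iff its length is even; π has 1 even-length cycle, so sgn(π) = (−1)^1 and π is odd.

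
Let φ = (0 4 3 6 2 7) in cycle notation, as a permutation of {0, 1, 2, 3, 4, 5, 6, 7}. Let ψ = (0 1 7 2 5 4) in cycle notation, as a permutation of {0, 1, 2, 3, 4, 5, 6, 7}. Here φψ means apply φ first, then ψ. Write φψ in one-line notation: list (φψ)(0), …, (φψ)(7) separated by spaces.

For each element, apply φ then ψ: 0 → 4 → 0; 1 → 1 → 7; 2 → 7 → 2; 3 → 6 → 6; 4 → 3 → 3; 5 → 5 → 4; 6 → 2 → 5; 7 → 0 → 1.
So φψ in one-line form is 0 7 2 6 3 4 5 1.

0 7 2 6 3 4 5 1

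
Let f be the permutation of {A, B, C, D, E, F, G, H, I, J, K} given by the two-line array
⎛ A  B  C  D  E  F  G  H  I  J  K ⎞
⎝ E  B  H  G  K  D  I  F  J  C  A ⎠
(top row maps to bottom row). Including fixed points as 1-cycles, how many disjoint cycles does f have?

3

The cycle decomposition is (A E K)(B)(C H F D G I J), which has 3 cycles (counting 1-cycles).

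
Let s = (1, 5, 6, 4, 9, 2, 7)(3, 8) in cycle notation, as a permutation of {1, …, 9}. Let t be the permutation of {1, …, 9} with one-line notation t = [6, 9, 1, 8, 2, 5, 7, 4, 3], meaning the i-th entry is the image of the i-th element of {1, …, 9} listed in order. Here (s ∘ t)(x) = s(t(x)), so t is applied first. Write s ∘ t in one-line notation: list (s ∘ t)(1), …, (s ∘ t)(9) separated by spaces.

(s ∘ t)(x) = s(t(x)). Computing each image: s(t(1)) = s(6) = 4, s(t(2)) = s(9) = 2, s(t(3)) = s(1) = 5, s(t(4)) = s(8) = 3, s(t(5)) = s(2) = 7, s(t(6)) = s(5) = 6, s(t(7)) = s(7) = 1, s(t(8)) = s(4) = 9, s(t(9)) = s(3) = 8.
Hence s ∘ t = [4 2 5 3 7 6 1 9 8].

4 2 5 3 7 6 1 9 8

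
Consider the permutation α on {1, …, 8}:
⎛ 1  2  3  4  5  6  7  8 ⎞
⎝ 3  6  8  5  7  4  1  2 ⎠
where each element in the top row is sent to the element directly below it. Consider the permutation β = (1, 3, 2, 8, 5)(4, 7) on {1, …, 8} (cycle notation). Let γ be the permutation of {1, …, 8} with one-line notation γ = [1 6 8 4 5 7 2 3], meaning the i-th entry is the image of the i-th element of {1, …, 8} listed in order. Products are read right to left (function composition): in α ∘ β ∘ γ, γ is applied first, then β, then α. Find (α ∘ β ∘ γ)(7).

2

(α ∘ β ∘ γ)(7) = α(β(γ(7))). γ(7) = 2, then β(2) = 8, then α(8) = 2, so the result is 2.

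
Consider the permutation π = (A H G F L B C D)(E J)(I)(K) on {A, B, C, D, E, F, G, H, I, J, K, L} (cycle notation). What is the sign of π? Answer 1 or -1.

1

The cycle lengths are 8, 2, 1, 1.
A cycle is odd iff its length is even; π has 2 even-length cycles, so sgn(π) = (−1)^2 and π is even.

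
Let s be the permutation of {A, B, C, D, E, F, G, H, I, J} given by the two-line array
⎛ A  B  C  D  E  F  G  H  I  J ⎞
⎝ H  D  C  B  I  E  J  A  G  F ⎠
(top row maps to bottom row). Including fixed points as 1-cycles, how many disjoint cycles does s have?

4

The cycle decomposition is (A, H)(B, D)(C)(E, I, G, J, F), which has 4 cycles (counting 1-cycles).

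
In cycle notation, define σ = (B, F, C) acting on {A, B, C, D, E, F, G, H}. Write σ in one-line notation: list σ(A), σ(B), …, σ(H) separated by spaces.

A F B D E C G H

Image by image: A↦A, B↦F, C↦B, D↦D, E↦E, F↦C, G↦G, H↦H.
So the one-line form is A F B D E C G H.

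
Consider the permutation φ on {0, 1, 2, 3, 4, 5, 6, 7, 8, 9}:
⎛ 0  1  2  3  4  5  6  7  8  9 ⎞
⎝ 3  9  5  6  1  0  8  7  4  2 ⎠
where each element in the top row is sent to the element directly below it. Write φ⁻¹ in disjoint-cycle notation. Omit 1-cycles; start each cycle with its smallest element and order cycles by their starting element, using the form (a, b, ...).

(0, 5, 2, 9, 1, 4, 8, 6, 3)

First write φ in disjoint cycles: (0, 3, 6, 8, 4, 1, 9, 2, 5).
The inverse reverses every cycle; in canonical form, φ⁻¹ = (0, 5, 2, 9, 1, 4, 8, 6, 3).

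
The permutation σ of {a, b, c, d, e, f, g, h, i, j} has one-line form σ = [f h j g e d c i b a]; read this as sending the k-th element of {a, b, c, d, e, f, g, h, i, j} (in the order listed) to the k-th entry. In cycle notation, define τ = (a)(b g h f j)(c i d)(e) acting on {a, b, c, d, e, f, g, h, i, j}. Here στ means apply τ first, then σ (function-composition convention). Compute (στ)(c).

τ(c) = i, then σ(i) = b; composing gives (στ)(c) = b.

b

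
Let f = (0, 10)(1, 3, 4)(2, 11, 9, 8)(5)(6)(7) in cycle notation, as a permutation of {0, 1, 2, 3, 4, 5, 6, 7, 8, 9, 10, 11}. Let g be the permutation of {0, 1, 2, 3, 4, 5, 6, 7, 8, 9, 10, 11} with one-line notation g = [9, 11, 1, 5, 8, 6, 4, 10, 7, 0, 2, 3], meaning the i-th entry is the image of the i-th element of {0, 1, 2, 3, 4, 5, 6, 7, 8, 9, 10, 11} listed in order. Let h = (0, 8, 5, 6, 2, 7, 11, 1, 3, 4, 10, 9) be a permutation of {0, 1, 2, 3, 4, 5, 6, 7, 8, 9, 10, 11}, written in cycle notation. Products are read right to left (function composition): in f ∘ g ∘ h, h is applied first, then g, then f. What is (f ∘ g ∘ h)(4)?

Chase 4: h(4) = 10; g(10) = 2; f(2) = 11. Hence (f ∘ g ∘ h)(4) = 11.

11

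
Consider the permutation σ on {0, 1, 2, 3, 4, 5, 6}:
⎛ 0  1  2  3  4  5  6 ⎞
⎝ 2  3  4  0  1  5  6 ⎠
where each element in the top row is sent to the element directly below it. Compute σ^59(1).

4

Tracing 1 → 3 → … returns to 1 after 5 steps, so 1 lies in a 5-cycle (0 2 4 1 3).
On a 5-cycle, σ^5 is the identity, so σ^59 = σ^4 there (59 ≡ 4 mod 5).
Advancing 4 steps from 1: 1 → 3 → 0 → 2 → 4.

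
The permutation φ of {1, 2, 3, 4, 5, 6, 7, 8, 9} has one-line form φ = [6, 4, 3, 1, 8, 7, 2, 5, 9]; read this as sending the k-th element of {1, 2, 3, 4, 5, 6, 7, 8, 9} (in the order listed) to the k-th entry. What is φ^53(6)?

4

Tracing 6 → 7 → … returns to 6 after 5 steps, so 6 lies in a 5-cycle (1, 6, 7, 2, 4).
Powers repeat with period 5 on this cycle, and 53 mod 5 = 3, so φ^53(6) = φ^3(6).
Stepping 3 places around the cycle: 6 → 7 → 2 → 4.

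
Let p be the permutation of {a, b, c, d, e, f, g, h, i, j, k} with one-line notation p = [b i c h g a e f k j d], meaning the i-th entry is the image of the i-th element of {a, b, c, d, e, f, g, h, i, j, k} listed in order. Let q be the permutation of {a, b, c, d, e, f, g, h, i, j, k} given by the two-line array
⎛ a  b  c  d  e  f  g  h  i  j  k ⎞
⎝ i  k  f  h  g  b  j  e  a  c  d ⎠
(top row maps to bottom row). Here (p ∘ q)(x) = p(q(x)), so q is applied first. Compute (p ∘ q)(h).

q(h) = e, then p(e) = g; composing gives (p ∘ q)(h) = g.

g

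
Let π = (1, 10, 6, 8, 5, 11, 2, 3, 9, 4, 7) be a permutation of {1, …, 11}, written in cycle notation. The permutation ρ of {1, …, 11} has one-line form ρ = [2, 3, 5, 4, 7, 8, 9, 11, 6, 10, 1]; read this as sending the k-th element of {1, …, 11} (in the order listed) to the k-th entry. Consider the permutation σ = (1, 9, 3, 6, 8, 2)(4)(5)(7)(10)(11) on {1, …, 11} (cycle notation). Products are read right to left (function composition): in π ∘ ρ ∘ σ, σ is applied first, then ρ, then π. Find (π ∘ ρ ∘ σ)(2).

(π ∘ ρ ∘ σ)(2) = π(ρ(σ(2))). σ(2) = 1, then ρ(1) = 2, then π(2) = 3, so the result is 3.

3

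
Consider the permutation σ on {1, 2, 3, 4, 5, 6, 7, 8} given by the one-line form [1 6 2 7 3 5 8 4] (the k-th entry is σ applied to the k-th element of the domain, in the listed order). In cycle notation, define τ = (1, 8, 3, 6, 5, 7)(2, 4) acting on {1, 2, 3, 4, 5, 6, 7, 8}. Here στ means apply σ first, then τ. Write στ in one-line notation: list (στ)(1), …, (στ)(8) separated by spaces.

8 5 4 1 6 7 3 2

(στ)(x) = τ(σ(x)). Computing each image: τ(σ(1)) = τ(1) = 8, τ(σ(2)) = τ(6) = 5, τ(σ(3)) = τ(2) = 4, τ(σ(4)) = τ(7) = 1, τ(σ(5)) = τ(3) = 6, τ(σ(6)) = τ(5) = 7, τ(σ(7)) = τ(8) = 3, τ(σ(8)) = τ(4) = 2.
Hence στ = [8 5 4 1 6 7 3 2].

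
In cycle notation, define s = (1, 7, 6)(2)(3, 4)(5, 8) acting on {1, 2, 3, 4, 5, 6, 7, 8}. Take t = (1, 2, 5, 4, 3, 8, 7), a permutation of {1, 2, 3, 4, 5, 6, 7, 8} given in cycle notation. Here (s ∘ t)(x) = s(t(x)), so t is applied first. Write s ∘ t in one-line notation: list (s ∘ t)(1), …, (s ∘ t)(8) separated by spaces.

2 8 5 4 3 1 7 6

(s ∘ t)(x) = s(t(x)). Computing each image: s(t(1)) = s(2) = 2, s(t(2)) = s(5) = 8, s(t(3)) = s(8) = 5, s(t(4)) = s(3) = 4, s(t(5)) = s(4) = 3, s(t(6)) = s(6) = 1, s(t(7)) = s(1) = 7, s(t(8)) = s(7) = 6.
Hence s ∘ t = [2 8 5 4 3 1 7 6].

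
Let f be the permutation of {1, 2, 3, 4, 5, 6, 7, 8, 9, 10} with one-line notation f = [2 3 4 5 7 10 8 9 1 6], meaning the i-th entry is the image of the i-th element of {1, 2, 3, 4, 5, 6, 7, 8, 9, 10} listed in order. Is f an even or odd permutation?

even

In disjoint-cycle form the cycle lengths are 8, 2.
A cycle is odd iff its length is even; f has 2 even-length cycles, so sgn(f) = (−1)^2 and f is even.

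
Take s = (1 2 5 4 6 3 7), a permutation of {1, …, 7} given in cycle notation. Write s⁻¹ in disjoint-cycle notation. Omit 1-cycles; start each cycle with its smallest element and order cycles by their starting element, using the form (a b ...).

The inverse reverses each cycle.
After reversing and putting each cycle's least element first, s⁻¹ = (1 7 3 6 4 5 2).

(1 7 3 6 4 5 2)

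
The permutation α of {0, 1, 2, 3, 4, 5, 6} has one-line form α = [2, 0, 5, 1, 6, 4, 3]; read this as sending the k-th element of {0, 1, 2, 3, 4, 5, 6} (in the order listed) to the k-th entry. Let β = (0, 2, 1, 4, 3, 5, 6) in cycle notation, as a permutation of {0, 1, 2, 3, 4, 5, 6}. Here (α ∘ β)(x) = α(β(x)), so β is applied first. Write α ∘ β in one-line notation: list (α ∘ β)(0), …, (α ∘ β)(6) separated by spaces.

5 6 0 4 1 3 2

For each element, apply β then α: 0 → 2 → 5; 1 → 4 → 6; 2 → 1 → 0; 3 → 5 → 4; 4 → 3 → 1; 5 → 6 → 3; 6 → 0 → 2.
Collecting the images, α ∘ β = [5 6 0 4 1 3 2].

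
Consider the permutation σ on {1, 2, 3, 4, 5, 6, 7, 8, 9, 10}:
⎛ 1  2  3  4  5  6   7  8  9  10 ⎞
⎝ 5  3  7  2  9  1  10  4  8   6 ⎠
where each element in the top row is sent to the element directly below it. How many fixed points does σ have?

No element satisfies σ(x) = x, so there are 0 fixed points.

0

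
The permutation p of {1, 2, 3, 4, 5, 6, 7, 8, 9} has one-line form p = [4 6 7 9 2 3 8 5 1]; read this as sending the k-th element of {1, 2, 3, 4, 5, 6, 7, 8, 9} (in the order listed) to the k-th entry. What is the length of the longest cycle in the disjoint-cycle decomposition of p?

6

Decomposing into disjoint cycles gives (1 4 9)(2 6 3 7 8 5); the longest has length 6.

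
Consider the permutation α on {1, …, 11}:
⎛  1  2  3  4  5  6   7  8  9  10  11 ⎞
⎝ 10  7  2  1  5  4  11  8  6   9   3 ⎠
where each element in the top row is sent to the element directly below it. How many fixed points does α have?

The fixed points (elements with α(x) = x) are {5, 8}, so there are 2.

2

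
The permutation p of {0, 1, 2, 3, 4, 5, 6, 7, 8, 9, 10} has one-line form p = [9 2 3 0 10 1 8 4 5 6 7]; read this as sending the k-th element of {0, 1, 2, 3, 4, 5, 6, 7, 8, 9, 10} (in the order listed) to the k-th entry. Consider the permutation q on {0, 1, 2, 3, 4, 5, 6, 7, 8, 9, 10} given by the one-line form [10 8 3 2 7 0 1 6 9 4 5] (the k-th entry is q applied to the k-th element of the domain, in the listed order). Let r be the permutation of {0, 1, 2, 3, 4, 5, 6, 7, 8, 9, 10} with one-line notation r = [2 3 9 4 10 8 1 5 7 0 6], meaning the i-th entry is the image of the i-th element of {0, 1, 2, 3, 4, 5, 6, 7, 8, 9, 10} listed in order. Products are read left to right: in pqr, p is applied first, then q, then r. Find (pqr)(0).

(pqr)(0) = r(q(p(0))). p(0) = 9, then q(9) = 4, then r(4) = 10, so the result is 10.

10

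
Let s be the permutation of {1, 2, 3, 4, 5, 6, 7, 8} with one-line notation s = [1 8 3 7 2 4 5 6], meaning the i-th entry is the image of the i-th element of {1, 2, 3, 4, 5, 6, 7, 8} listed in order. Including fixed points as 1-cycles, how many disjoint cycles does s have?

The cycle decomposition is (1)(2 8 6 4 7 5)(3), which has 3 cycles (counting 1-cycles).

3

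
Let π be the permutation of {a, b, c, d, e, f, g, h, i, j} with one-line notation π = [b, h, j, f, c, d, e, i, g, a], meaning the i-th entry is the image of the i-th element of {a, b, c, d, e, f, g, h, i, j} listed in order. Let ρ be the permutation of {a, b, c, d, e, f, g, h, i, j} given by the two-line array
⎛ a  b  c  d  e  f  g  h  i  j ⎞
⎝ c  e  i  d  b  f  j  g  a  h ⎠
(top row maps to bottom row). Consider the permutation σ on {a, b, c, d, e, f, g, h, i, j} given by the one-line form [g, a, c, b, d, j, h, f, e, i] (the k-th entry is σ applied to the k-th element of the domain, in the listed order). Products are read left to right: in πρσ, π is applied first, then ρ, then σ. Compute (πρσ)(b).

h

Chase b: π(b) = h; ρ(h) = g; σ(g) = h. Hence (πρσ)(b) = h.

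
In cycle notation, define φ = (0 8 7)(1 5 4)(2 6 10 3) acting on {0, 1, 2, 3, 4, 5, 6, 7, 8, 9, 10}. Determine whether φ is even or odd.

The cycle lengths are 4, 3, 3, 1.
A cycle of length ℓ contributes ℓ−1 transpositions, so φ is a product of 3 + 2 + 2 = 7 transpositions — odd.

odd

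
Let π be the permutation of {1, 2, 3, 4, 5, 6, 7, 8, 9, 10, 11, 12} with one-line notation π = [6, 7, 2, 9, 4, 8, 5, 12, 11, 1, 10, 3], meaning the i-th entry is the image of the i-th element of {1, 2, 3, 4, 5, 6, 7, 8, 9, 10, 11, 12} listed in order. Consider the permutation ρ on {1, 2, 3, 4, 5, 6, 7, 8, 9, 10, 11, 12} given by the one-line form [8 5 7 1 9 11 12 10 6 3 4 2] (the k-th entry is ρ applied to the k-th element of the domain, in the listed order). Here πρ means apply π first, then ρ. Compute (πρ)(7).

π(7) = 5, then ρ(5) = 9; composing gives (πρ)(7) = 9.

9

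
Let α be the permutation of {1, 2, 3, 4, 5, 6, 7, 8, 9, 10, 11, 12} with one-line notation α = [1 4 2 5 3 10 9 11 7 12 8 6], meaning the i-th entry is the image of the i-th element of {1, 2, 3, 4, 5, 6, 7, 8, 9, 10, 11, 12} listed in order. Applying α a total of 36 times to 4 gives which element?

4

Tracing 4 → 5 → … returns to 4 after 4 steps, so 4 lies in a 4-cycle (2, 4, 5, 3).
Since the cycle has length 4, α^36 acts on it the same as α^0 (36 mod 4 = 0).
So α^36(4) = 4.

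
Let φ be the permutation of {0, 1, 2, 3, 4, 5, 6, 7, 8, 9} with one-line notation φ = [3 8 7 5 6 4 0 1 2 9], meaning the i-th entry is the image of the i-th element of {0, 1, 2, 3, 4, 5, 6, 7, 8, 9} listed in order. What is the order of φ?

20

Writing φ as disjoint cycles, the cycle lengths are 5, 4, 1.
The order of φ is the least common multiple of its cycle lengths: lcm(5, 4) = 20.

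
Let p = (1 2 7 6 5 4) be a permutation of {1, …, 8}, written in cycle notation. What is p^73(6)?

6 lies in the 6-cycle (1 2 7 6 5 4).
Powers repeat with period 6 on this cycle, and 73 mod 6 = 1, so p^73(6) = p^1(6).
Stepping 1 place around the cycle: 6 → 5.

5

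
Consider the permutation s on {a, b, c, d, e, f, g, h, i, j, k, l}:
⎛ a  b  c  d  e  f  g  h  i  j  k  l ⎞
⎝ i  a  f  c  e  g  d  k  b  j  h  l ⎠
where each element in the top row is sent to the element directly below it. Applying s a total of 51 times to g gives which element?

f

Tracing g → d → … returns to g after 4 steps, so g lies in a 4-cycle (c f g d).
Powers repeat with period 4 on this cycle, and 51 mod 4 = 3, so s^51(g) = s^3(g).
Stepping 3 places around the cycle: g → d → c → f.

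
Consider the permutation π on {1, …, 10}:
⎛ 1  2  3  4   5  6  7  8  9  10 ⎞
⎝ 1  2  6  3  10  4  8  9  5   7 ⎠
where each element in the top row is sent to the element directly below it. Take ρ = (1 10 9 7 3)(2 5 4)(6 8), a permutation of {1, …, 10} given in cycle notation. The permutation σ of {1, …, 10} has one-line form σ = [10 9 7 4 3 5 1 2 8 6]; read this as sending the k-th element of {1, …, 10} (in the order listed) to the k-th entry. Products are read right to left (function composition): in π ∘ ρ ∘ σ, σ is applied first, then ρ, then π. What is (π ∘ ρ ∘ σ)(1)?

5

(π ∘ ρ ∘ σ)(1) = π(ρ(σ(1))). σ(1) = 10, then ρ(10) = 9, then π(9) = 5, so the result is 5.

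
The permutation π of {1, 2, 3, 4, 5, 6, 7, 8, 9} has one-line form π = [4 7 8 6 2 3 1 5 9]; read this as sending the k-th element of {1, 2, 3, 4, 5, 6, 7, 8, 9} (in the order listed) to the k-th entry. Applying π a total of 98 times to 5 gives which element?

7

Tracing 5 → 2 → … returns to 5 after 8 steps, so 5 lies in an 8-cycle (1, 4, 6, 3, 8, 5, 2, 7).
Since the cycle has length 8, π^98 acts on it the same as π^2 (98 mod 8 = 2).
Stepping 2 places around the cycle: 5 → 2 → 7.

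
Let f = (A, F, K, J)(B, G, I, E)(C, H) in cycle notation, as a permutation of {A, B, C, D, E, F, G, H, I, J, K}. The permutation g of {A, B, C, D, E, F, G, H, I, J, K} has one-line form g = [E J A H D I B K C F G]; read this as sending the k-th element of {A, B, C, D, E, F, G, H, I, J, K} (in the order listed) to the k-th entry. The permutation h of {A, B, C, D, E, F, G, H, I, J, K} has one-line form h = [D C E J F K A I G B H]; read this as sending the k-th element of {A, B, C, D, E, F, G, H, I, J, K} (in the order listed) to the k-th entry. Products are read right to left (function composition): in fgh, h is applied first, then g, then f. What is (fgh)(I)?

G

Chase I: h(I) = G; g(G) = B; f(B) = G. Hence (fgh)(I) = G.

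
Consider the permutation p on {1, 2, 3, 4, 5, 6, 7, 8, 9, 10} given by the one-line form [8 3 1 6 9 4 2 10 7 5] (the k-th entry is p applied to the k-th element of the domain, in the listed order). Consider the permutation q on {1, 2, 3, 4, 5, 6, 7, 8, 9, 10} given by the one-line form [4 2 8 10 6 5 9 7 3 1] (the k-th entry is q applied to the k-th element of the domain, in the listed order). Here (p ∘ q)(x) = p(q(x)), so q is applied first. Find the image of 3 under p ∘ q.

10

First apply q: q(3) = 8, then p(8) = 10. Thus (p ∘ q)(3) = 10.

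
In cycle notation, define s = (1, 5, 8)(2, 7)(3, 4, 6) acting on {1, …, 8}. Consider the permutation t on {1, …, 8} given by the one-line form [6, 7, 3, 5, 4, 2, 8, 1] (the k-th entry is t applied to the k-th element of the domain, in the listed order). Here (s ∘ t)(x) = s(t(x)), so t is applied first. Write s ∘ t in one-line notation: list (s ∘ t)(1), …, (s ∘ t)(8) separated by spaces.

(s ∘ t)(x) = s(t(x)). Computing each image: s(t(1)) = s(6) = 3, s(t(2)) = s(7) = 2, s(t(3)) = s(3) = 4, s(t(4)) = s(5) = 8, s(t(5)) = s(4) = 6, s(t(6)) = s(2) = 7, s(t(7)) = s(8) = 1, s(t(8)) = s(1) = 5.
Hence s ∘ t = [3 2 4 8 6 7 1 5].

3 2 4 8 6 7 1 5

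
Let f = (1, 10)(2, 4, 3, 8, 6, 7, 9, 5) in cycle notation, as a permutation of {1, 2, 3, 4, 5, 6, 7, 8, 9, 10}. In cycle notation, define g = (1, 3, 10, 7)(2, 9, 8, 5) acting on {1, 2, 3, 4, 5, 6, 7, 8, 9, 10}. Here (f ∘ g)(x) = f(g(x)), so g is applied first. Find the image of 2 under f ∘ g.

5

g(2) = 9, then f(9) = 5; composing gives (f ∘ g)(2) = 5.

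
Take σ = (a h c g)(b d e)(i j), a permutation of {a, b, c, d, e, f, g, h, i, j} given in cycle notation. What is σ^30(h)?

h lies in the 4-cycle (a h c g).
Since the cycle has length 4, σ^30 acts on it the same as σ^2 (30 mod 4 = 2).
Advancing 2 steps from h: h → c → g.

g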